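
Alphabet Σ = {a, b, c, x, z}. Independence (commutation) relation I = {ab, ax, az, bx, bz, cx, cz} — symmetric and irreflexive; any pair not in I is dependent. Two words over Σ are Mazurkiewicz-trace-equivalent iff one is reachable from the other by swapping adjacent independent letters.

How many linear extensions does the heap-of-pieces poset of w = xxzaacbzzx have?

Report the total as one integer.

piece 0:x — minimal
piece 1:x rests on {0:x}
piece 2:z rests on {1:x}
piece 3:a — minimal
piece 4:a rests on {3:a}
piece 5:c rests on {4:a}
piece 6:b rests on {5:c}
piece 7:z rests on {2:z}
piece 8:z rests on {7:z}
piece 9:x rests on {8:z}
minimal pieces: {0:x, 3:a}
ways to finish when only these pieces remain (= sum over removing one remaining piece with nothing left below it):
  1 left: {6}→1  {9}→1
  2 left: {5,6}→1  {6,9}→2  {8,9}→1
  3 left: {4,5,6}→1  {5,6,9}→3  {6,8,9}→3  {7,8,9}→1
  4 left: {2,7,8,9}→1  {3,4,5,6}→1  {4,5,6,9}→4  {5,6,8,9}→6  {6,7,8,9}→4
  5 left: {1,2,7,8,9}→1  {2,6,7,8,9}→5  {3,4,5,6,9}→5  {4,5,6,8,9}→10  {5,6,7,8,9}→10
  6 left: {0,1,2,7,8,9}→1  {1,2,6,7,8,9}→6  {2,5,6,7,8,9}→15  {3,4,5,6,8,9}→15  {4,5,6,7,8,9}→20
  7 left: {0,1,2,6,7,8,9}→7  {1,2,5,6,7,8,9}→21  {2,4,5,6,7,8,9}→35  {3,4,5,6,7,8,9}→35
  8 left: {0,1,2,5,6,7,8,9}→28  {1,2,4,5,6,7,8,9}→56  {2,3,4,5,6,7,8,9}→70
  placing 0:x first → 126 extensions
  placing 3:a first → 84 extensions
total linear extensions = 210

210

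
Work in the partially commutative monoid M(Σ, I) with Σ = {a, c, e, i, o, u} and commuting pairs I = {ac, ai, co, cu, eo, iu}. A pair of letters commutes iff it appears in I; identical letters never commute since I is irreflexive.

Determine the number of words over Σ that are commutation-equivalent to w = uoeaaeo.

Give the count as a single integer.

4

piece 0:u — minimal
piece 1:o rests on {0:u}
piece 2:e rests on {0:u}
piece 3:a rests on {1:o, 2:e}
piece 4:a rests on {3:a}
piece 5:e rests on {4:a}
piece 6:o rests on {4:a}
minimal pieces: {0:u}
ways to finish when only these pieces remain (= sum over removing one remaining piece with nothing left below it):
  1 left: {5}→1  {6}→1
  2 left: {5,6}→2
  3 left: {4,5,6}→2
  4 left: {3,4,5,6}→2
  5 left: {1,3,4,5,6}→2  {2,3,4,5,6}→2
  placing 0:u first → 4 extensions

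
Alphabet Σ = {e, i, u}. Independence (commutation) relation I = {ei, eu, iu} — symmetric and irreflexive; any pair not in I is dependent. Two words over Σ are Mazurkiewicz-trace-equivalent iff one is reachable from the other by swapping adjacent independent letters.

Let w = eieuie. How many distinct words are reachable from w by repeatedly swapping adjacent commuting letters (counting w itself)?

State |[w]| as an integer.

60

#0=e has no predecessor
#1=i has no predecessor
#2=e depends on [0:e]
#3=u has no predecessor
#4=i depends on [1:i]
#5=e depends on [2:e]
sources: [0:e, 1:i, 3:u]
N(rest) = Σ N(rest − s) over sources s of rest; N(one piece) = 1:
  size 1 → [3]=1  [4]=1  [5]=1
  size 2 → [1,4]=1  [2,5]=1  [3,4]=2  [3,5]=2  [4,5]=2
  size 3 → [0,2,5]=1  [1,3,4]=3  [1,4,5]=3  [2,3,5]=3  [2,4,5]=3  [3,4,5]=6
  size 4 → [0,2,3,5]=4  [0,2,4,5]=4  [1,2,4,5]=6  [1,3,4,5]=12  [2,3,4,5]=12
  first=0(e) contributes 30
  first=1(i) contributes 20
  first=3(u) contributes 10
|[w]| = 60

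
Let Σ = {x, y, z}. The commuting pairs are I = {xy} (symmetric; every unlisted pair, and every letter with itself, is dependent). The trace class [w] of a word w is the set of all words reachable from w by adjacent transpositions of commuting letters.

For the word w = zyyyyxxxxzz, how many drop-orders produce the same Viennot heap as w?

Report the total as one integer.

70

#0=z has no predecessor
#1=y depends on [0:z]
#2=y depends on [1:y]
#3=y depends on [2:y]
#4=y depends on [3:y]
#5=x depends on [0:z]
#6=x depends on [5:x]
#7=x depends on [6:x]
#8=x depends on [7:x]
#9=z depends on [4:y, 8:x]
#10=z depends on [9:z]
sources: [0:z]
N(rest) = Σ N(rest − s) over sources s of rest; N(one piece) = 1:
  size 1 → [10]=1
  size 2 → [9,10]=1
  size 3 → [4,9,10]=1  [8,9,10]=1
  size 4 → [3,4,9,10]=1  [4,8,9,10]=2  [7,8,9,10]=1
  size 5 → [2,3,4,9,10]=1  [3,4,8,9,10]=3  [4,7,8,9,10]=3  [6,7,8,9,10]=1
  size 6 → [1,2,3,4,9,10]=1  [2,3,4,8,9,10]=4  [3,4,7,8,9,10]=6  [4,6,7,8,9,10]=4  [5,6,7,8,9,10]=1
  size 7 → [1,2,3,4,8,9,10]=5  [2,3,4,7,8,9,10]=10  [3,4,6,7,8,9,10]=10  [4,5,6,7,8,9,10]=5
  size 8 → [1,2,3,4,7,8,9,10]=15  [2,3,4,6,7,8,9,10]=20  [3,4,5,6,7,8,9,10]=15
  size 9 → [1,2,3,4,6,7,8,9,10]=35  [2,3,4,5,6,7,8,9,10]=35
  first=0(z) contributes 70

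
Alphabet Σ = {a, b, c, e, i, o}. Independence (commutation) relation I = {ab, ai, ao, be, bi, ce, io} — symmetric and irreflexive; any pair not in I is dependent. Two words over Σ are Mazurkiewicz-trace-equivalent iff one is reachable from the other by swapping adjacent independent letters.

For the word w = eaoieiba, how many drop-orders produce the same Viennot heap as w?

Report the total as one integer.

60

drop 0:e onto floor
drop 1:a onto {0:e}
drop 2:o onto {0:e}
drop 3:i onto {0:e}
drop 4:e onto {1:a, 2:o, 3:i}
drop 5:i onto {4:e}
drop 6:b onto {2:o}
drop 7:a onto {4:e}
ground layer = {0:e}
drop-orders for the pieces not yet dropped (sum over which currently-grounded one goes next):
  1 to go: {5} 1  {6} 1  {7} 1
  2 to go: {5,6} 2  {5,7} 2  {6,7} 2
  3 to go: {4,5,7} 2  {5,6,7} 6
  4 to go: {1,4,5,7} 2  {3,4,5,7} 2  {4,5,6,7} 8
  5 to go: {1,3,4,5,7} 4  {1,4,5,6,7} 10  {2,4,5,6,7} 8  {3,4,5,6,7} 10
  6 to go: {1,2,4,5,6,7} 18  {1,3,4,5,6,7} 24  {2,3,4,5,6,7} 18
  if 0:e drops first: 60 orders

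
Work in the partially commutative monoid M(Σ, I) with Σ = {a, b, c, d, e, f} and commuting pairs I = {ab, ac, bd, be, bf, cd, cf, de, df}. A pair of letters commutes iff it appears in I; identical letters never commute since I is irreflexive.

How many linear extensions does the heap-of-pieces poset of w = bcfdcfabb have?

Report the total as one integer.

378

piece 0:b — minimal
piece 1:c rests on {0:b}
piece 2:f — minimal
piece 3:d — minimal
piece 4:c rests on {1:c}
piece 5:f rests on {2:f}
piece 6:a rests on {3:d, 5:f}
piece 7:b rests on {4:c}
piece 8:b rests on {7:b}
minimal pieces: {0:b, 2:f, 3:d}
ways to finish when only these pieces remain (= sum over removing one remaining piece with nothing left below it):
  1 left: {6}→1  {8}→1
  2 left: {3,6}→1  {5,6}→1  {6,8}→2  {7,8}→1
  3 left: {2,5,6}→1  {3,5,6}→2  {3,6,8}→3  {4,7,8}→1  {5,6,8}→3  {6,7,8}→3
  4 left: {1,4,7,8}→1  {2,3,5,6}→3  {2,5,6,8}→4  {3,5,6,8}→8  {3,6,7,8}→6  {4,6,7,8}→4  {5,6,7,8}→6
  5 left: {0,1,4,7,8}→1  {1,4,6,7,8}→5  {2,3,5,6,8}→15  {2,5,6,7,8}→10  {3,4,6,7,8}→10  {3,5,6,7,8}→20  {4,5,6,7,8}→10
  6 left: {0,1,4,6,7,8}→6  {1,3,4,6,7,8}→15  {1,4,5,6,7,8}→15  {2,3,5,6,7,8}→45  {2,4,5,6,7,8}→20  {3,4,5,6,7,8}→40
  7 left: {0,1,3,4,6,7,8}→21  {0,1,4,5,6,7,8}→21  {1,2,4,5,6,7,8}→35  {1,3,4,5,6,7,8}→70  {2,3,4,5,6,7,8}→105
  placing 0:b first → 210 extensions
  placing 2:f first → 112 extensions
  placing 3:d first → 56 extensions
total linear extensions = 378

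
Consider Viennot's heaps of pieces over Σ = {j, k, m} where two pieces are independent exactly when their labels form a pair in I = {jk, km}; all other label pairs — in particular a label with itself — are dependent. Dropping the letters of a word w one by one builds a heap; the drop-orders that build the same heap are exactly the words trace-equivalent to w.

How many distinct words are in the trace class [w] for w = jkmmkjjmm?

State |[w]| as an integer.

36

piece 0:j — minimal
piece 1:k — minimal
piece 2:m rests on {0:j}
piece 3:m rests on {2:m}
piece 4:k rests on {1:k}
piece 5:j rests on {3:m}
piece 6:j rests on {5:j}
piece 7:m rests on {6:j}
piece 8:m rests on {7:m}
minimal pieces: {0:j, 1:k}
ways to finish when only these pieces remain (= sum over removing one remaining piece with nothing left below it):
  1 left: {4}→1  {8}→1
  2 left: {1,4}→1  {4,8}→2  {7,8}→1
  3 left: {1,4,8}→3  {4,7,8}→3  {6,7,8}→1
  4 left: {1,4,7,8}→6  {4,6,7,8}→4  {5,6,7,8}→1
  5 left: {1,4,6,7,8}→10  {3,5,6,7,8}→1  {4,5,6,7,8}→5
  6 left: {1,4,5,6,7,8}→15  {2,3,5,6,7,8}→1  {3,4,5,6,7,8}→6
  7 left: {0,2,3,5,6,7,8}→1  {1,3,4,5,6,7,8}→21  {2,3,4,5,6,7,8}→7
  placing 0:j first → 28 extensions
  placing 1:k first → 8 extensions
total linear extensions = 36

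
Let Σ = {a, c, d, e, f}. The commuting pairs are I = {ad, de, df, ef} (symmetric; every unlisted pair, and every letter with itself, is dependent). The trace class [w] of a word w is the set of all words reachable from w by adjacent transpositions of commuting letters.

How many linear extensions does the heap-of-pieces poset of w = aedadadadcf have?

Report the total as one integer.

126

piece 0:a — minimal
piece 1:e rests on {0:a}
piece 2:d — minimal
piece 3:a rests on {1:e}
piece 4:d rests on {2:d}
piece 5:a rests on {3:a}
piece 6:d rests on {4:d}
piece 7:a rests on {5:a}
piece 8:d rests on {6:d}
piece 9:c rests on {7:a, 8:d}
piece 10:f rests on {9:c}
minimal pieces: {0:a, 2:d}
ways to finish when only these pieces remain (= sum over removing one remaining piece with nothing left below it):
  1 left: {10}→1
  2 left: {9,10}→1
  3 left: {7,9,10}→1  {8,9,10}→1
  4 left: {5,7,9,10}→1  {6,8,9,10}→1  {7,8,9,10}→2
  5 left: {3,5,7,9,10}→1  {4,6,8,9,10}→1  {5,7,8,9,10}→3  {6,7,8,9,10}→3
  6 left: {1,3,5,7,9,10}→1  {2,4,6,8,9,10}→1  {3,5,7,8,9,10}→4  {4,6,7,8,9,10}→4  {5,6,7,8,9,10}→6
  7 left: {0,1,3,5,7,9,10}→1  {1,3,5,7,8,9,10}→5  {2,4,6,7,8,9,10}→5  {3,5,6,7,8,9,10}→10  {4,5,6,7,8,9,10}→10
  8 left: {0,1,3,5,7,8,9,10}→6  {1,3,5,6,7,8,9,10}→15  {2,4,5,6,7,8,9,10}→15  {3,4,5,6,7,8,9,10}→20
  9 left: {0,1,3,5,6,7,8,9,10}→21  {1,3,4,5,6,7,8,9,10}→35  {2,3,4,5,6,7,8,9,10}→35
  placing 0:a first → 70 extensions
  placing 2:d first → 56 extensions
total linear extensions = 126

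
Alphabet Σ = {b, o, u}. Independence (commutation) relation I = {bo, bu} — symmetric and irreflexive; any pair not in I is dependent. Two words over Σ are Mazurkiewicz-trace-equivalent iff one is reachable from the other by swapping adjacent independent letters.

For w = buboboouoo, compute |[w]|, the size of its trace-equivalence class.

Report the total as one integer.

0(b) covers ∅
1(u) covers ∅
2(b) covers 0:b
3(o) covers 1:u
4(b) covers 2:b
5(o) covers 3:o
6(o) covers 5:o
7(u) covers 6:o
8(o) covers 7:u
9(o) covers 8:o
floor of heap: 0:b, 1:u
completions by unplaced set U, small U first (add the entries for U minus each lowest piece of U):
  |U|=1: {4}:1  {9}:1
  |U|=2: {2,4}:1  {4,9}:2  {8,9}:1
  |U|=3: {0,2,4}:1  {2,4,9}:3  {4,8,9}:3  {7,8,9}:1
  |U|=4: {0,2,4,9}:4  {2,4,8,9}:6  {4,7,8,9}:4  {6,7,8,9}:1
  |U|=5: {0,2,4,8,9}:10  {2,4,7,8,9}:10  {4,6,7,8,9}:5  {5,6,7,8,9}:1
  |U|=6: {0,2,4,7,8,9}:20  {2,4,6,7,8,9}:15  {3,5,6,7,8,9}:1  {4,5,6,7,8,9}:6
  |U|=7: {0,2,4,6,7,8,9}:35  {1,3,5,6,7,8,9}:1  {2,4,5,6,7,8,9}:21  {3,4,5,6,7,8,9}:7
  |U|=8: {0,2,4,5,6,7,8,9}:56  {1,3,4,5,6,7,8,9}:8  {2,3,4,5,6,7,8,9}:28
  start at 0(b): 36
  start at 1(u): 84
sum over floor = 120

120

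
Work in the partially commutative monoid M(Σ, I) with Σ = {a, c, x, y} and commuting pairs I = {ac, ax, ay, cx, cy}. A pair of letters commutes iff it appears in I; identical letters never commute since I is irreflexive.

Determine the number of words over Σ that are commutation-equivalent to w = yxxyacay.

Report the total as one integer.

drop 0:y onto floor
drop 1:x onto {0:y}
drop 2:x onto {1:x}
drop 3:y onto {2:x}
drop 4:a onto floor
drop 5:c onto floor
drop 6:a onto {4:a}
drop 7:y onto {3:y}
ground layer = {0:y, 4:a, 5:c}
drop-orders for the pieces not yet dropped (sum over which currently-grounded one goes next):
  1 to go: {5} 1  {6} 1  {7} 1
  2 to go: {3,7} 1  {4,6} 1  {5,6} 2  {5,7} 2  {6,7} 2
  3 to go: {2,3,7} 1  {3,5,7} 3  {3,6,7} 3  {4,5,6} 3  {4,6,7} 3  {5,6,7} 6
  4 to go: {1,2,3,7} 1  {2,3,5,7} 4  {2,3,6,7} 4  {3,4,6,7} 6  {3,5,6,7} 12  {4,5,6,7} 12
  5 to go: {0,1,2,3,7} 1  {1,2,3,5,7} 5  {1,2,3,6,7} 5  {2,3,4,6,7} 10  {2,3,5,6,7} 20  {3,4,5,6,7} 30
  6 to go: {0,1,2,3,5,7} 6  {0,1,2,3,6,7} 6  {1,2,3,4,6,7} 15  {1,2,3,5,6,7} 30  {2,3,4,5,6,7} 60
  if 0:y drops first: 105 orders
  if 4:a drops first: 42 orders
  if 5:c drops first: 21 orders
heap linearizations: 168

168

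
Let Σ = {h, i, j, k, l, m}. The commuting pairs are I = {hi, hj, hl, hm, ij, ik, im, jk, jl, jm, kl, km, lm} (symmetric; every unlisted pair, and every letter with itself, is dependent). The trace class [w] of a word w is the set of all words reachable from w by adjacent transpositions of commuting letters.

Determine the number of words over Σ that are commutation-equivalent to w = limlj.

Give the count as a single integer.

piece 0:l — minimal
piece 1:i rests on {0:l}
piece 2:m — minimal
piece 3:l rests on {1:i}
piece 4:j — minimal
minimal pieces: {0:l, 2:m, 4:j}
ways to finish when only these pieces remain (= sum over removing one remaining piece with nothing left below it):
  1 left: {2}→1  {3}→1  {4}→1
  2 left: {1,3}→1  {2,3}→2  {2,4}→2  {3,4}→2
  3 left: {0,1,3}→1  {1,2,3}→3  {1,3,4}→3  {2,3,4}→6
  placing 0:l first → 12 extensions
  placing 2:m first → 4 extensions
  placing 4:j first → 4 extensions
total linear extensions = 20

20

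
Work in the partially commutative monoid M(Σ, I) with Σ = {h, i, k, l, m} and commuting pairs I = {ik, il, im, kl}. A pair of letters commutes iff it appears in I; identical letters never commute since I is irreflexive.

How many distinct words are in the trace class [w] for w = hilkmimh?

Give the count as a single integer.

30

drop 0:h onto floor
drop 1:i onto {0:h}
drop 2:l onto {0:h}
drop 3:k onto {0:h}
drop 4:m onto {2:l, 3:k}
drop 5:i onto {1:i}
drop 6:m onto {4:m}
drop 7:h onto {5:i, 6:m}
ground layer = {0:h}
drop-orders for the pieces not yet dropped (sum over which currently-grounded one goes next):
  1 to go: {7} 1
  2 to go: {5,7} 1  {6,7} 1
  3 to go: {1,5,7} 1  {4,6,7} 1  {5,6,7} 2
  4 to go: {1,5,6,7} 3  {2,4,6,7} 1  {3,4,6,7} 1  {4,5,6,7} 3
  5 to go: {1,4,5,6,7} 6  {2,3,4,6,7} 2  {2,4,5,6,7} 4  {3,4,5,6,7} 4
  6 to go: {1,2,4,5,6,7} 10  {1,3,4,5,6,7} 10  {2,3,4,5,6,7} 10
  if 0:h drops first: 30 orders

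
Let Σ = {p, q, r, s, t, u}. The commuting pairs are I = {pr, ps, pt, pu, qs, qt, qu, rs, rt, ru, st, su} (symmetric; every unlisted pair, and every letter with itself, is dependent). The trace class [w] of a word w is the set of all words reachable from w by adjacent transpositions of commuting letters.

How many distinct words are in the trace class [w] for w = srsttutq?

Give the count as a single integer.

0(s) covers ∅
1(r) covers ∅
2(s) covers 0:s
3(t) covers ∅
4(t) covers 3:t
5(u) covers 4:t
6(t) covers 5:u
7(q) covers 1:r
floor of heap: 0:s, 1:r, 3:t
completions by unplaced set U, small U first (add the entries for U minus each lowest piece of U):
  |U|=1: {2}:1  {6}:1  {7}:1
  |U|=2: {0,2}:1  {1,7}:1  {2,6}:2  {2,7}:2  {5,6}:1  {6,7}:2
  |U|=3: {0,2,6}:3  {0,2,7}:3  {1,2,7}:3  {1,6,7}:3  {2,5,6}:3  {2,6,7}:6  {4,5,6}:1  {5,6,7}:3
  |U|=4: {0,1,2,7}:6  {0,2,5,6}:6  {0,2,6,7}:12  {1,2,6,7}:12  {1,5,6,7}:6  {2,4,5,6}:4  {2,5,6,7}:12  {3,4,5,6}:1  {4,5,6,7}:4
  |U|=5: {0,1,2,6,7}:30  {0,2,4,5,6}:10  {0,2,5,6,7}:30  {1,2,5,6,7}:30  {1,4,5,6,7}:10  {2,3,4,5,6}:5  {2,4,5,6,7}:20  {3,4,5,6,7}:5
  |U|=6: {0,1,2,5,6,7}:90  {0,2,3,4,5,6}:15  {0,2,4,5,6,7}:60  {1,2,4,5,6,7}:60  {1,3,4,5,6,7}:15  {2,3,4,5,6,7}:30
  start at 0(s): 105
  start at 1(r): 105
  start at 3(t): 210
sum over floor = 420

420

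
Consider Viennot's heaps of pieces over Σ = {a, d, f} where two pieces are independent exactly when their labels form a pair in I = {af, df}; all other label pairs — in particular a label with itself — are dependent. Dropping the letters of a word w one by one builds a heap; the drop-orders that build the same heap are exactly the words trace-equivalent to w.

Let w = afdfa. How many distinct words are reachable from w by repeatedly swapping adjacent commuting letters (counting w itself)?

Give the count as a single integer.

10

#0=a has no predecessor
#1=f has no predecessor
#2=d depends on [0:a]
#3=f depends on [1:f]
#4=a depends on [2:d]
sources: [0:a, 1:f]
N(rest) = Σ N(rest − s) over sources s of rest; N(one piece) = 1:
  size 1 → [3]=1  [4]=1
  size 2 → [1,3]=1  [2,4]=1  [3,4]=2
  size 3 → [0,2,4]=1  [1,3,4]=3  [2,3,4]=3
  first=0(a) contributes 6
  first=1(f) contributes 4
|[w]| = 10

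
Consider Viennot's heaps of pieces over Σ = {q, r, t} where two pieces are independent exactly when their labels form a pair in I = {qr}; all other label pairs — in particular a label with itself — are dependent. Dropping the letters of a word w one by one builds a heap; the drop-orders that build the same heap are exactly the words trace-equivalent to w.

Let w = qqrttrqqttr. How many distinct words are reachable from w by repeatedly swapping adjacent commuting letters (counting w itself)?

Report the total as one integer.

#0=q has no predecessor
#1=q depends on [0:q]
#2=r has no predecessor
#3=t depends on [1:q, 2:r]
#4=t depends on [3:t]
#5=r depends on [4:t]
#6=q depends on [4:t]
#7=q depends on [6:q]
#8=t depends on [5:r, 7:q]
#9=t depends on [8:t]
#10=r depends on [9:t]
sources: [0:q, 2:r]
N(rest) = Σ N(rest − s) over sources s of rest; N(one piece) = 1:
  size 1 → [10]=1
  size 2 → [9,10]=1
  size 3 → [8,9,10]=1
  size 4 → [5,8,9,10]=1  [7,8,9,10]=1
  size 5 → [5,7,8,9,10]=2  [6,7,8,9,10]=1
  size 6 → [5,6,7,8,9,10]=3
  size 7 → [4,5,6,7,8,9,10]=3
  size 8 → [3,4,5,6,7,8,9,10]=3
  size 9 → [1,3,4,5,6,7,8,9,10]=3  [2,3,4,5,6,7,8,9,10]=3
  first=0(q) contributes 6
  first=2(r) contributes 3
|[w]| = 9

9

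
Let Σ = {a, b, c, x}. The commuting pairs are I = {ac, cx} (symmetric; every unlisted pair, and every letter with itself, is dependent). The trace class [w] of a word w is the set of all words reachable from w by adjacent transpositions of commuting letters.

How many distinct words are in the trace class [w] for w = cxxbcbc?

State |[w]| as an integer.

piece 0:c — minimal
piece 1:x — minimal
piece 2:x rests on {1:x}
piece 3:b rests on {0:c, 2:x}
piece 4:c rests on {3:b}
piece 5:b rests on {4:c}
piece 6:c rests on {5:b}
minimal pieces: {0:c, 1:x}
ways to finish when only these pieces remain (= sum over removing one remaining piece with nothing left below it):
  1 left: {6}→1
  2 left: {5,6}→1
  3 left: {4,5,6}→1
  4 left: {3,4,5,6}→1
  5 left: {0,3,4,5,6}→1  {2,3,4,5,6}→1
  placing 0:c first → 1 extensions
  placing 1:x first → 2 extensions
total linear extensions = 3

3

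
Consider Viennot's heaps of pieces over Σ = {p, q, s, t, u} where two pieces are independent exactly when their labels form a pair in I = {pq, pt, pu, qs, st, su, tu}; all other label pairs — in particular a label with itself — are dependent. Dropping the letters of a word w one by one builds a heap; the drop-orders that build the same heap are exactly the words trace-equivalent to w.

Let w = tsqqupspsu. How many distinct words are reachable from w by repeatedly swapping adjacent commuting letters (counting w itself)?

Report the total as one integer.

0(t) covers ∅
1(s) covers ∅
2(q) covers 0:t
3(q) covers 2:q
4(u) covers 3:q
5(p) covers 1:s
6(s) covers 5:p
7(p) covers 6:s
8(s) covers 7:p
9(u) covers 4:u
floor of heap: 0:t, 1:s
completions by unplaced set U, small U first (add the entries for U minus each lowest piece of U):
  |U|=1: {8}:1  {9}:1
  |U|=2: {4,9}:1  {7,8}:1  {8,9}:2
  |U|=3: {3,4,9}:1  {4,8,9}:3  {6,7,8}:1  {7,8,9}:3
  |U|=4: {2,3,4,9}:1  {3,4,8,9}:4  {4,7,8,9}:6  {5,6,7,8}:1  {6,7,8,9}:4
  |U|=5: {0,2,3,4,9}:1  {1,5,6,7,8}:1  {2,3,4,8,9}:5  {3,4,7,8,9}:10  {4,6,7,8,9}:10  {5,6,7,8,9}:5
  |U|=6: {0,2,3,4,8,9}:6  {1,5,6,7,8,9}:6  {2,3,4,7,8,9}:15  {3,4,6,7,8,9}:20  {4,5,6,7,8,9}:15
  |U|=7: {0,2,3,4,7,8,9}:21  {1,4,5,6,7,8,9}:21  {2,3,4,6,7,8,9}:35  {3,4,5,6,7,8,9}:35
  |U|=8: {0,2,3,4,6,7,8,9}:56  {1,3,4,5,6,7,8,9}:56  {2,3,4,5,6,7,8,9}:70
  start at 0(t): 126
  start at 1(s): 126
sum over floor = 252

252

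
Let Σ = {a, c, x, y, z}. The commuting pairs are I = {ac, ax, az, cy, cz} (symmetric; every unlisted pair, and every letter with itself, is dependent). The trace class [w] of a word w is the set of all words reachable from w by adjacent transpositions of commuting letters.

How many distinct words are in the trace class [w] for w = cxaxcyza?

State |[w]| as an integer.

34

piece 0:c — minimal
piece 1:x rests on {0:c}
piece 2:a — minimal
piece 3:x rests on {1:x}
piece 4:c rests on {3:x}
piece 5:y rests on {2:a, 3:x}
piece 6:z rests on {5:y}
piece 7:a rests on {5:y}
minimal pieces: {0:c, 2:a}
ways to finish when only these pieces remain (= sum over removing one remaining piece with nothing left below it):
  1 left: {4}→1  {6}→1  {7}→1
  2 left: {4,6}→2  {4,7}→2  {6,7}→2
  3 left: {4,6,7}→6  {5,6,7}→2
  4 left: {2,5,6,7}→2  {4,5,6,7}→8
  5 left: {2,4,5,6,7}→10  {3,4,5,6,7}→8
  6 left: {1,3,4,5,6,7}→8  {2,3,4,5,6,7}→18
  placing 0:c first → 26 extensions
  placing 2:a first → 8 extensions
total linear extensions = 34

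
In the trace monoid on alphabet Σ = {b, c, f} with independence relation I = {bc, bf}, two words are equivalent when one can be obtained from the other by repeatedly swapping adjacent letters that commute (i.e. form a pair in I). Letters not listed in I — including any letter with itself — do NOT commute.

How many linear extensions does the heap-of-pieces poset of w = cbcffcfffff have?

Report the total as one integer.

piece 0:c — minimal
piece 1:b — minimal
piece 2:c rests on {0:c}
piece 3:f rests on {2:c}
piece 4:f rests on {3:f}
piece 5:c rests on {4:f}
piece 6:f rests on {5:c}
piece 7:f rests on {6:f}
piece 8:f rests on {7:f}
piece 9:f rests on {8:f}
piece 10:f rests on {9:f}
minimal pieces: {0:c, 1:b}
ways to finish when only these pieces remain (= sum over removing one remaining piece with nothing left below it):
  1 left: {1}→1  {10}→1
  2 left: {1,10}→2  {9,10}→1
  3 left: {1,9,10}→3  {8,9,10}→1
  4 left: {1,8,9,10}→4  {7,8,9,10}→1
  5 left: {1,7,8,9,10}→5  {6,7,8,9,10}→1
  6 left: {1,6,7,8,9,10}→6  {5,6,7,8,9,10}→1
  7 left: {1,5,6,7,8,9,10}→7  {4,5,6,7,8,9,10}→1
  8 left: {1,4,5,6,7,8,9,10}→8  {3,4,5,6,7,8,9,10}→1
  9 left: {1,3,4,5,6,7,8,9,10}→9  {2,3,4,5,6,7,8,9,10}→1
  placing 0:c first → 10 extensions
  placing 1:b first → 1 extensions
total linear extensions = 11

11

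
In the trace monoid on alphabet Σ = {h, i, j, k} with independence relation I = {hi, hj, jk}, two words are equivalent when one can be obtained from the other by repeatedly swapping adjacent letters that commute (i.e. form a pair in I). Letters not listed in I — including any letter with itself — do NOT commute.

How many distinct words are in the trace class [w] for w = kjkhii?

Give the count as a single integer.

10

drop 0:k onto floor
drop 1:j onto floor
drop 2:k onto {0:k}
drop 3:h onto {2:k}
drop 4:i onto {1:j, 2:k}
drop 5:i onto {4:i}
ground layer = {0:k, 1:j}
drop-orders for the pieces not yet dropped (sum over which currently-grounded one goes next):
  1 to go: {3} 1  {5} 1
  2 to go: {3,5} 2  {4,5} 1
  3 to go: {1,4,5} 1  {3,4,5} 3
  4 to go: {1,3,4,5} 4  {2,3,4,5} 3
  if 0:k drops first: 7 orders
  if 1:j drops first: 3 orders
heap linearizations: 10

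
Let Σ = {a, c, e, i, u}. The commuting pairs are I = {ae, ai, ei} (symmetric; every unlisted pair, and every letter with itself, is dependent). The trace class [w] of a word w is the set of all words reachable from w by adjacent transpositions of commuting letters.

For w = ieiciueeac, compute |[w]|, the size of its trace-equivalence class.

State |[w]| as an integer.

9

#0=i has no predecessor
#1=e has no predecessor
#2=i depends on [0:i]
#3=c depends on [1:e, 2:i]
#4=i depends on [3:c]
#5=u depends on [4:i]
#6=e depends on [5:u]
#7=e depends on [6:e]
#8=a depends on [5:u]
#9=c depends on [7:e, 8:a]
sources: [0:i, 1:e]
N(rest) = Σ N(rest − s) over sources s of rest; N(one piece) = 1:
  size 1 → [9]=1
  size 2 → [7,9]=1  [8,9]=1
  size 3 → [6,7,9]=1  [7,8,9]=2
  size 4 → [6,7,8,9]=3
  size 5 → [5,6,7,8,9]=3
  size 6 → [4,5,6,7,8,9]=3
  size 7 → [3,4,5,6,7,8,9]=3
  size 8 → [1,3,4,5,6,7,8,9]=3  [2,3,4,5,6,7,8,9]=3
  first=0(i) contributes 6
  first=1(e) contributes 3
|[w]| = 9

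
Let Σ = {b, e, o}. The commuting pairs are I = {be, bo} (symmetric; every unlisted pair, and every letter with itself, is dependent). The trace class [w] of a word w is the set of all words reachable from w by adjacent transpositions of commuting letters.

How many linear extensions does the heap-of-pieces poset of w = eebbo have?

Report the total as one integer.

10

drop 0:e onto floor
drop 1:e onto {0:e}
drop 2:b onto floor
drop 3:b onto {2:b}
drop 4:o onto {1:e}
ground layer = {0:e, 2:b}
drop-orders for the pieces not yet dropped (sum over which currently-grounded one goes next):
  1 to go: {3} 1  {4} 1
  2 to go: {1,4} 1  {2,3} 1  {3,4} 2
  3 to go: {0,1,4} 1  {1,3,4} 3  {2,3,4} 3
  if 0:e drops first: 6 orders
  if 2:b drops first: 4 orders
heap linearizations: 10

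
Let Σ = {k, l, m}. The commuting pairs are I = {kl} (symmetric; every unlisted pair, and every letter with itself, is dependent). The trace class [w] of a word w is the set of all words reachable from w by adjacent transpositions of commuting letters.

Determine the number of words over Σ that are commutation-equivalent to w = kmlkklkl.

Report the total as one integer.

20

drop 0:k onto floor
drop 1:m onto {0:k}
drop 2:l onto {1:m}
drop 3:k onto {1:m}
drop 4:k onto {3:k}
drop 5:l onto {2:l}
drop 6:k onto {4:k}
drop 7:l onto {5:l}
ground layer = {0:k}
drop-orders for the pieces not yet dropped (sum over which currently-grounded one goes next):
  1 to go: {6} 1  {7} 1
  2 to go: {4,6} 1  {5,7} 1  {6,7} 2
  3 to go: {2,5,7} 1  {3,4,6} 1  {4,6,7} 3  {5,6,7} 3
  4 to go: {2,5,6,7} 4  {3,4,6,7} 4  {4,5,6,7} 6
  5 to go: {2,4,5,6,7} 10  {3,4,5,6,7} 10
  6 to go: {2,3,4,5,6,7} 20
  if 0:k drops first: 20 orders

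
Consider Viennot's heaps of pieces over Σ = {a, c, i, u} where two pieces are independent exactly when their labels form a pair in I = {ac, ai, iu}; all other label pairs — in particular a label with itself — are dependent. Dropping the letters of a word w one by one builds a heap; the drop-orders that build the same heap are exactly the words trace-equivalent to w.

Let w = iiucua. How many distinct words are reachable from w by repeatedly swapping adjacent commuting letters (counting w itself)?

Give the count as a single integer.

3

#0=i has no predecessor
#1=i depends on [0:i]
#2=u has no predecessor
#3=c depends on [1:i, 2:u]
#4=u depends on [3:c]
#5=a depends on [4:u]
sources: [0:i, 2:u]
N(rest) = Σ N(rest − s) over sources s of rest; N(one piece) = 1:
  size 1 → [5]=1
  size 2 → [4,5]=1
  size 3 → [3,4,5]=1
  size 4 → [1,3,4,5]=1  [2,3,4,5]=1
  first=0(i) contributes 2
  first=2(u) contributes 1
|[w]| = 3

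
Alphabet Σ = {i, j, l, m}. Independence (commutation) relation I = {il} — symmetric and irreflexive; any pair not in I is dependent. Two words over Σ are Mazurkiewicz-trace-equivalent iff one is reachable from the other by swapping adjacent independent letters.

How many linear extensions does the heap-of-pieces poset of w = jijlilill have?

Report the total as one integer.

15

drop 0:j onto floor
drop 1:i onto {0:j}
drop 2:j onto {1:i}
drop 3:l onto {2:j}
drop 4:i onto {2:j}
drop 5:l onto {3:l}
drop 6:i onto {4:i}
drop 7:l onto {5:l}
drop 8:l onto {7:l}
ground layer = {0:j}
drop-orders for the pieces not yet dropped (sum over which currently-grounded one goes next):
  1 to go: {6} 1  {8} 1
  2 to go: {4,6} 1  {6,8} 2  {7,8} 1
  3 to go: {4,6,8} 3  {5,7,8} 1  {6,7,8} 3
  4 to go: {3,5,7,8} 1  {4,6,7,8} 6  {5,6,7,8} 4
  5 to go: {3,5,6,7,8} 5  {4,5,6,7,8} 10
  6 to go: {3,4,5,6,7,8} 15
  7 to go: {2,3,4,5,6,7,8} 15
  if 0:j drops first: 15 orders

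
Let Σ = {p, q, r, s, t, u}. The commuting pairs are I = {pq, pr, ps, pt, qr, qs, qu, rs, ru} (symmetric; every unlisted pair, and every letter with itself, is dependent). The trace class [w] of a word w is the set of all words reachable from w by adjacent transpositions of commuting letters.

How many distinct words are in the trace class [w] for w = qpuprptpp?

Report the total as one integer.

160

piece 0:q — minimal
piece 1:p — minimal
piece 2:u rests on {1:p}
piece 3:p rests on {2:u}
piece 4:r — minimal
piece 5:p rests on {3:p}
piece 6:t rests on {0:q, 2:u, 4:r}
piece 7:p rests on {5:p}
piece 8:p rests on {7:p}
minimal pieces: {0:q, 1:p, 4:r}
ways to finish when only these pieces remain (= sum over removing one remaining piece with nothing left below it):
  1 left: {6}→1  {8}→1
  2 left: {0,6}→1  {4,6}→1  {6,8}→2  {7,8}→1
  3 left: {0,4,6}→2  {0,6,8}→3  {4,6,8}→3  {5,7,8}→1  {6,7,8}→3
  4 left: {0,4,6,8}→8  {0,6,7,8}→6  {3,5,7,8}→1  {4,6,7,8}→6  {5,6,7,8}→4
  5 left: {0,4,6,7,8}→20  {0,5,6,7,8}→10  {3,5,6,7,8}→5  {4,5,6,7,8}→10
  6 left: {0,3,5,6,7,8}→15  {0,4,5,6,7,8}→40  {2,3,5,6,7,8}→5  {3,4,5,6,7,8}→15
  7 left: {0,2,3,5,6,7,8}→20  {0,3,4,5,6,7,8}→70  {1,2,3,5,6,7,8}→5  {2,3,4,5,6,7,8}→20
  placing 0:q first → 25 extensions
  placing 1:p first → 110 extensions
  placing 4:r first → 25 extensions
total linear extensions = 160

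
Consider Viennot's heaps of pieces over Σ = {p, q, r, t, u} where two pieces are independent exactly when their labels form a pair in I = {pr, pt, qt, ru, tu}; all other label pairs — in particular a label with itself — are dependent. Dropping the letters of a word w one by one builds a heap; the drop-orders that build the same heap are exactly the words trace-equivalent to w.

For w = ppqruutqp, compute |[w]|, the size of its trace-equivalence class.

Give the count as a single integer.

12

piece 0:p — minimal
piece 1:p rests on {0:p}
piece 2:q rests on {1:p}
piece 3:r rests on {2:q}
piece 4:u rests on {2:q}
piece 5:u rests on {4:u}
piece 6:t rests on {3:r}
piece 7:q rests on {3:r, 5:u}
piece 8:p rests on {7:q}
minimal pieces: {0:p}
ways to finish when only these pieces remain (= sum over removing one remaining piece with nothing left below it):
  1 left: {6}→1  {8}→1
  2 left: {6,8}→2  {7,8}→1
  3 left: {5,7,8}→1  {6,7,8}→3
  4 left: {3,6,7,8}→3  {4,5,7,8}→1  {5,6,7,8}→4
  5 left: {3,5,6,7,8}→7  {4,5,6,7,8}→5
  6 left: {3,4,5,6,7,8}→12
  7 left: {2,3,4,5,6,7,8}→12
  placing 0:p first → 12 extensions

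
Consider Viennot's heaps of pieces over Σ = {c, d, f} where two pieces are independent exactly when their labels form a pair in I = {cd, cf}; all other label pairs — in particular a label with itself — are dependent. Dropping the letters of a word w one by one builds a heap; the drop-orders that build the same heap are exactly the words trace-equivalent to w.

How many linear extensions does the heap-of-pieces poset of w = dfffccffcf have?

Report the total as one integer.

120

piece 0:d — minimal
piece 1:f rests on {0:d}
piece 2:f rests on {1:f}
piece 3:f rests on {2:f}
piece 4:c — minimal
piece 5:c rests on {4:c}
piece 6:f rests on {3:f}
piece 7:f rests on {6:f}
piece 8:c rests on {5:c}
piece 9:f rests on {7:f}
minimal pieces: {0:d, 4:c}
ways to finish when only these pieces remain (= sum over removing one remaining piece with nothing left below it):
  1 left: {8}→1  {9}→1
  2 left: {5,8}→1  {7,9}→1  {8,9}→2
  3 left: {4,5,8}→1  {5,8,9}→3  {6,7,9}→1  {7,8,9}→3
  4 left: {3,6,7,9}→1  {4,5,8,9}→4  {5,7,8,9}→6  {6,7,8,9}→4
  5 left: {2,3,6,7,9}→1  {3,6,7,8,9}→5  {4,5,7,8,9}→10  {5,6,7,8,9}→10
  6 left: {1,2,3,6,7,9}→1  {2,3,6,7,8,9}→6  {3,5,6,7,8,9}→15  {4,5,6,7,8,9}→20
  7 left: {0,1,2,3,6,7,9}→1  {1,2,3,6,7,8,9}→7  {2,3,5,6,7,8,9}→21  {3,4,5,6,7,8,9}→35
  8 left: {0,1,2,3,6,7,8,9}→8  {1,2,3,5,6,7,8,9}→28  {2,3,4,5,6,7,8,9}→56
  placing 0:d first → 84 extensions
  placing 4:c first → 36 extensions
total linear extensions = 120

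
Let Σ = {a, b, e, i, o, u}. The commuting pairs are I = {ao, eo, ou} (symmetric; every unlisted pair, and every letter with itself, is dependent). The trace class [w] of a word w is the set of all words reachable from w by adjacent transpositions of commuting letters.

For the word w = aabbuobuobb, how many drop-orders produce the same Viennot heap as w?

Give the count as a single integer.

#0=a has no predecessor
#1=a depends on [0:a]
#2=b depends on [1:a]
#3=b depends on [2:b]
#4=u depends on [3:b]
#5=o depends on [3:b]
#6=b depends on [4:u, 5:o]
#7=u depends on [6:b]
#8=o depends on [6:b]
#9=b depends on [7:u, 8:o]
#10=b depends on [9:b]
sources: [0:a]
N(rest) = Σ N(rest − s) over sources s of rest; N(one piece) = 1:
  size 1 → [10]=1
  size 2 → [9,10]=1
  size 3 → [7,9,10]=1  [8,9,10]=1
  size 4 → [7,8,9,10]=2
  size 5 → [6,7,8,9,10]=2
  size 6 → [4,6,7,8,9,10]=2  [5,6,7,8,9,10]=2
  size 7 → [4,5,6,7,8,9,10]=4
  size 8 → [3,4,5,6,7,8,9,10]=4
  size 9 → [2,3,4,5,6,7,8,9,10]=4
  first=0(a) contributes 4

4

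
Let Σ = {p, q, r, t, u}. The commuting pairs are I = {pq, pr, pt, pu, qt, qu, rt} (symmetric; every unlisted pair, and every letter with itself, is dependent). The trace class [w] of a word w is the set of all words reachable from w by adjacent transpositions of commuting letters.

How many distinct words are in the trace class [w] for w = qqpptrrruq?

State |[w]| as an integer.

#0=q has no predecessor
#1=q depends on [0:q]
#2=p has no predecessor
#3=p depends on [2:p]
#4=t has no predecessor
#5=r depends on [1:q]
#6=r depends on [5:r]
#7=r depends on [6:r]
#8=u depends on [4:t, 7:r]
#9=q depends on [7:r]
sources: [0:q, 2:p, 4:t]
N(rest) = Σ N(rest − s) over sources s of rest; N(one piece) = 1:
  size 1 → [3]=1  [8]=1  [9]=1
  size 2 → [2,3]=1  [3,8]=2  [3,9]=2  [4,8]=1  [8,9]=2
  size 3 → [2,3,8]=3  [2,3,9]=3  [3,4,8]=3  [3,8,9]=6  [4,8,9]=3  [7,8,9]=2
  size 4 → [2,3,4,8]=6  [2,3,8,9]=12  [3,4,8,9]=12  [3,7,8,9]=8  [4,7,8,9]=5  [6,7,8,9]=2
  size 5 → [2,3,4,8,9]=30  [2,3,7,8,9]=20  [3,4,7,8,9]=25  [3,6,7,8,9]=10  [4,6,7,8,9]=7  [5,6,7,8,9]=2
  size 6 → [1,5,6,7,8,9]=2  [2,3,4,7,8,9]=75  [2,3,6,7,8,9]=30  [3,4,6,7,8,9]=42  [3,5,6,7,8,9]=12  [4,5,6,7,8,9]=9
  size 7 → [0,1,5,6,7,8,9]=2  [1,3,5,6,7,8,9]=14  [1,4,5,6,7,8,9]=11  [2,3,4,6,7,8,9]=147  [2,3,5,6,7,8,9]=42  [3,4,5,6,7,8,9]=63
  size 8 → [0,1,3,5,6,7,8,9]=16  [0,1,4,5,6,7,8,9]=13  [1,2,3,5,6,7,8,9]=56  [1,3,4,5,6,7,8,9]=88  [2,3,4,5,6,7,8,9]=252
  first=0(q) contributes 396
  first=2(p) contributes 117
  first=4(t) contributes 72
|[w]| = 585

585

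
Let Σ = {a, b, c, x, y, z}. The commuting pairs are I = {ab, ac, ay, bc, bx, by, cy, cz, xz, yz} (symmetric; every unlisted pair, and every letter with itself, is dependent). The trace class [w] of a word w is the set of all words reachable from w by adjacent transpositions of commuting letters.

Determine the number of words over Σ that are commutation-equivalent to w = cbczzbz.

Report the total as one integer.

21

#0=c has no predecessor
#1=b has no predecessor
#2=c depends on [0:c]
#3=z depends on [1:b]
#4=z depends on [3:z]
#5=b depends on [4:z]
#6=z depends on [5:b]
sources: [0:c, 1:b]
N(rest) = Σ N(rest − s) over sources s of rest; N(one piece) = 1:
  size 1 → [2]=1  [6]=1
  size 2 → [0,2]=1  [2,6]=2  [5,6]=1
  size 3 → [0,2,6]=3  [2,5,6]=3  [4,5,6]=1
  size 4 → [0,2,5,6]=6  [2,4,5,6]=4  [3,4,5,6]=1
  size 5 → [0,2,4,5,6]=10  [1,3,4,5,6]=1  [2,3,4,5,6]=5
  first=0(c) contributes 6
  first=1(b) contributes 15
|[w]| = 21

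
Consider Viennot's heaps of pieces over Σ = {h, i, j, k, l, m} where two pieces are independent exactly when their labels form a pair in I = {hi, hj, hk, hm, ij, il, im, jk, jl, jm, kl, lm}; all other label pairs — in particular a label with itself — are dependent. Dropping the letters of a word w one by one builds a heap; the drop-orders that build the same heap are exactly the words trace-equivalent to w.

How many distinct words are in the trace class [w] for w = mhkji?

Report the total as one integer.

piece 0:m — minimal
piece 1:h — minimal
piece 2:k rests on {0:m}
piece 3:j — minimal
piece 4:i rests on {2:k}
minimal pieces: {0:m, 1:h, 3:j}
ways to finish when only these pieces remain (= sum over removing one remaining piece with nothing left below it):
  1 left: {1}→1  {3}→1  {4}→1
  2 left: {1,3}→2  {1,4}→2  {2,4}→1  {3,4}→2
  3 left: {0,2,4}→1  {1,2,4}→3  {1,3,4}→6  {2,3,4}→3
  placing 0:m first → 12 extensions
  placing 1:h first → 4 extensions
  placing 3:j first → 4 extensions
total linear extensions = 20

20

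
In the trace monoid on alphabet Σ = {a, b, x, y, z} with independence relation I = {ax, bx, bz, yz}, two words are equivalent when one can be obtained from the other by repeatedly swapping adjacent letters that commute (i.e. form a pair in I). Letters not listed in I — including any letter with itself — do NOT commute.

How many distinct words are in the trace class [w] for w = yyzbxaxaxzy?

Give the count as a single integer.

140

piece 0:y — minimal
piece 1:y rests on {0:y}
piece 2:z — minimal
piece 3:b rests on {1:y}
piece 4:x rests on {1:y, 2:z}
piece 5:a rests on {2:z, 3:b}
piece 6:x rests on {4:x}
piece 7:a rests on {5:a}
piece 8:x rests on {6:x}
piece 9:z rests on {7:a, 8:x}
piece 10:y rests on {7:a, 8:x}
minimal pieces: {0:y, 2:z}
ways to finish when only these pieces remain (= sum over removing one remaining piece with nothing left below it):
  1 left: {9}→1  {10}→1
  2 left: {9,10}→2
  3 left: {7,9,10}→2  {8,9,10}→2
  4 left: {5,7,9,10}→2  {6,8,9,10}→2  {7,8,9,10}→4
  5 left: {3,5,7,9,10}→2  {4,6,8,9,10}→2  {5,7,8,9,10}→6  {6,7,8,9,10}→6
  6 left: {3,5,7,8,9,10}→8  {4,6,7,8,9,10}→8  {5,6,7,8,9,10}→12
  7 left: {3,5,6,7,8,9,10}→20  {4,5,6,7,8,9,10}→20
  8 left: {2,4,5,6,7,8,9,10}→20  {3,4,5,6,7,8,9,10}→40
  9 left: {1,3,4,5,6,7,8,9,10}→40  {2,3,4,5,6,7,8,9,10}→60
  placing 0:y first → 100 extensions
  placing 2:z first → 40 extensions
total linear extensions = 140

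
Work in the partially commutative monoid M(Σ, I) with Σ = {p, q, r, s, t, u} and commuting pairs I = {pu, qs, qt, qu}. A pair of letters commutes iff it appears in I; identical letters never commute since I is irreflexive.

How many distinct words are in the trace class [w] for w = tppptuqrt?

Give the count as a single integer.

3

#0=t has no predecessor
#1=p depends on [0:t]
#2=p depends on [1:p]
#3=p depends on [2:p]
#4=t depends on [3:p]
#5=u depends on [4:t]
#6=q depends on [3:p]
#7=r depends on [5:u, 6:q]
#8=t depends on [7:r]
sources: [0:t]
N(rest) = Σ N(rest − s) over sources s of rest; N(one piece) = 1:
  size 1 → [8]=1
  size 2 → [7,8]=1
  size 3 → [5,7,8]=1  [6,7,8]=1
  size 4 → [4,5,7,8]=1  [5,6,7,8]=2
  size 5 → [4,5,6,7,8]=3
  size 6 → [3,4,5,6,7,8]=3
  size 7 → [2,3,4,5,6,7,8]=3
  first=0(t) contributes 3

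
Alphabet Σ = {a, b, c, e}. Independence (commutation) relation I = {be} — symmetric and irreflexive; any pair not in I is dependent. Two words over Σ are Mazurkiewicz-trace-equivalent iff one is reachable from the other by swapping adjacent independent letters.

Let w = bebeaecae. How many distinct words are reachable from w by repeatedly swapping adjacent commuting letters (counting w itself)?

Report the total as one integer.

6

0(b) covers ∅
1(e) covers ∅
2(b) covers 0:b
3(e) covers 1:e
4(a) covers 2:b, 3:e
5(e) covers 4:a
6(c) covers 5:e
7(a) covers 6:c
8(e) covers 7:a
floor of heap: 0:b, 1:e
completions by unplaced set U, small U first (add the entries for U minus each lowest piece of U):
  |U|=1: {8}:1
  |U|=2: {7,8}:1
  |U|=3: {6,7,8}:1
  |U|=4: {5,6,7,8}:1
  |U|=5: {4,5,6,7,8}:1
  |U|=6: {2,4,5,6,7,8}:1  {3,4,5,6,7,8}:1
  |U|=7: {0,2,4,5,6,7,8}:1  {1,3,4,5,6,7,8}:1  {2,3,4,5,6,7,8}:2
  start at 0(b): 3
  start at 1(e): 3
sum over floor = 6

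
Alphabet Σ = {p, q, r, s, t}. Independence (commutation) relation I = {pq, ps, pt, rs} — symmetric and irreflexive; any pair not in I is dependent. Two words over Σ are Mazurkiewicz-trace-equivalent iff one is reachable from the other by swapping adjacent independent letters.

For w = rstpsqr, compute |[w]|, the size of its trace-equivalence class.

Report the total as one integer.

9

drop 0:r onto floor
drop 1:s onto floor
drop 2:t onto {0:r, 1:s}
drop 3:p onto {0:r}
drop 4:s onto {2:t}
drop 5:q onto {4:s}
drop 6:r onto {3:p, 5:q}
ground layer = {0:r, 1:s}
drop-orders for the pieces not yet dropped (sum over which currently-grounded one goes next):
  1 to go: {6} 1
  2 to go: {3,6} 1  {5,6} 1
  3 to go: {3,5,6} 2  {4,5,6} 1
  4 to go: {2,4,5,6} 1  {3,4,5,6} 3
  5 to go: {1,2,4,5,6} 1  {2,3,4,5,6} 4
  if 0:r drops first: 5 orders
  if 1:s drops first: 4 orders
heap linearizations: 9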